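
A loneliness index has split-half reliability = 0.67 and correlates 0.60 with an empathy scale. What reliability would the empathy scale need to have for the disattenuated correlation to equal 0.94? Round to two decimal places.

0.61

r_true = r_obs / √(r_xx · r_yy) ⇒ 0.94 = 0.60 / √(0.67 · r_yy).
√(0.67 · r_yy) = 0.60 / 0.94 = 0.6383; 0.67 · r_yy = 0.4074; r_yy = 0.4074 / 0.67 ≈ 0.61.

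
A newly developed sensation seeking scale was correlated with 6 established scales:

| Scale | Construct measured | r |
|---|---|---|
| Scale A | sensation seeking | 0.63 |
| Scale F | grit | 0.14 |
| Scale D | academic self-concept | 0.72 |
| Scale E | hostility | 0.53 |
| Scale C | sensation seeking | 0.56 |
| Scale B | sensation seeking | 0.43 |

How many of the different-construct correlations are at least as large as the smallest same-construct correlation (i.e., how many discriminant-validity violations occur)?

Convergent (same construct = sensation seeking): Scale A, Scale C, Scale B.
Smallest convergent = 0.43. Discriminant values: 0.14, 0.72, 0.53; count ≥ 0.43 → 2.

2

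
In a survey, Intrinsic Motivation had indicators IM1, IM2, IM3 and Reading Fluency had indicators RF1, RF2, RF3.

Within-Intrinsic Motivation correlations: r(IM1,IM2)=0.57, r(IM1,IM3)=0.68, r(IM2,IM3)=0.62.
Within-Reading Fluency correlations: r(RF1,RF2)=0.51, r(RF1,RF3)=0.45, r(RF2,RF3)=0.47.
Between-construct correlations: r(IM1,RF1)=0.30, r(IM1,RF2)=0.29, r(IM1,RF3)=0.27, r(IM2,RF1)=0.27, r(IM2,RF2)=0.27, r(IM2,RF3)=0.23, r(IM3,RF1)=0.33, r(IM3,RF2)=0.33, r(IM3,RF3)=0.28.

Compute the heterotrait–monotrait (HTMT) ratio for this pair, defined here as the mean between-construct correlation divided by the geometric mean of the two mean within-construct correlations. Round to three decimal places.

Mean between = 2.57/9 = 0.2856.
Mean within-IM = 1.87/3 = 0.6233; mean within-RF = 1.43/3 = 0.4767.
Geometric mean = √(0.6233 × 0.4767) = 0.5451.
HTMT = 0.2856 / 0.5451 = 0.524.

0.524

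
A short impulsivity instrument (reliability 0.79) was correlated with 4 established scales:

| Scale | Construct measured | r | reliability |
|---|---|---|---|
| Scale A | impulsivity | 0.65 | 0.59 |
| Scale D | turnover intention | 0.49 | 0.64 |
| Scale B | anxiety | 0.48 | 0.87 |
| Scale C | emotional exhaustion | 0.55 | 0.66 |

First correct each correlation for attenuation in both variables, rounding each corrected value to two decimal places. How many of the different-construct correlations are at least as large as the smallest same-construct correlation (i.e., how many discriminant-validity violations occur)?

0

Disattenuated r (r / √(r_scale · r_new)):
  Scale A (conv): 0.65 / √(0.59·0.79) = 0.95
  Scale D (disc): 0.49 / √(0.64·0.79) = 0.69
  Scale B (disc): 0.48 / √(0.87·0.79) = 0.58
  Scale C (disc): 0.55 / √(0.66·0.79) = 0.76
Smallest convergent = 0.95. Discriminant values: 0.69, 0.58, 0.76; count ≥ 0.95 → 0.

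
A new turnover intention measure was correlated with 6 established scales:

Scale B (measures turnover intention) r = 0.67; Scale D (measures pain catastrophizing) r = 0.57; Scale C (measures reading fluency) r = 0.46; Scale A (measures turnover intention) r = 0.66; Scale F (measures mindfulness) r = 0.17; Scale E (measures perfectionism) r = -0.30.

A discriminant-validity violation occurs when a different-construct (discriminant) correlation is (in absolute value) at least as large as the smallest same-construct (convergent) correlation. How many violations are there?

0

Convergent (same construct = turnover intention): Scale B, Scale A.
Smallest convergent = 0.66. Discriminant |r|: 0.57, 0.46, 0.17, 0.30; count ≥ 0.66 → 0.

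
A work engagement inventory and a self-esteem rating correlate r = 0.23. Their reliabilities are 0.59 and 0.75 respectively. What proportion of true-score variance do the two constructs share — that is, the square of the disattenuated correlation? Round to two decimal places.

0.12

Disattenuated r = 0.23 / √(0.59 × 0.75) = 0.23 / 0.6652 = 0.3458.
Shared true-score variance = 0.3458² = 0.1196 ≈ 0.12.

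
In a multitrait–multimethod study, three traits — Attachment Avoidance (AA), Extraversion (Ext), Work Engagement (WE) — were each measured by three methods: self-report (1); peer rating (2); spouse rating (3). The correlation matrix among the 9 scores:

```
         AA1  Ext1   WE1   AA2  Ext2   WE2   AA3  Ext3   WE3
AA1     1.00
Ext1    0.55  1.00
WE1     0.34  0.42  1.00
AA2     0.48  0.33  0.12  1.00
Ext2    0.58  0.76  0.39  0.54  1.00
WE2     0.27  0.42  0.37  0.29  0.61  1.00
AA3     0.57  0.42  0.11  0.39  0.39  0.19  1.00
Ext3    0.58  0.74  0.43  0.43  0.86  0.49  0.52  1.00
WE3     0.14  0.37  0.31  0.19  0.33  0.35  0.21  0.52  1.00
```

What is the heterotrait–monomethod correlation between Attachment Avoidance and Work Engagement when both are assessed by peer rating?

0.29

Different traits, same method: r(AA2, WE2) = 0.29.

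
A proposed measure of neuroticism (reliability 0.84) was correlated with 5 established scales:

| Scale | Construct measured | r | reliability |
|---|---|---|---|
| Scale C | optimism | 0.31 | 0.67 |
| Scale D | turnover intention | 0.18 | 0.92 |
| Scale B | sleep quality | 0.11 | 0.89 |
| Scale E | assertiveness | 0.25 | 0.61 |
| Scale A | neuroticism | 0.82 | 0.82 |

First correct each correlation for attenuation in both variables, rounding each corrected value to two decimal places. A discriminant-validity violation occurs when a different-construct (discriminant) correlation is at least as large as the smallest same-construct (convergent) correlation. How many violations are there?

0

Disattenuated r (r / √(r_scale · r_new)):
  Scale C (disc): 0.31 / √(0.67·0.84) = 0.41
  Scale D (disc): 0.18 / √(0.92·0.84) = 0.20
  Scale B (disc): 0.11 / √(0.89·0.84) = 0.13
  Scale E (disc): 0.25 / √(0.61·0.84) = 0.35
  Scale A (conv): 0.82 / √(0.82·0.84) = 0.99
Smallest convergent = 0.99. Discriminant values: 0.41, 0.20, 0.13, 0.35; count ≥ 0.99 → 0.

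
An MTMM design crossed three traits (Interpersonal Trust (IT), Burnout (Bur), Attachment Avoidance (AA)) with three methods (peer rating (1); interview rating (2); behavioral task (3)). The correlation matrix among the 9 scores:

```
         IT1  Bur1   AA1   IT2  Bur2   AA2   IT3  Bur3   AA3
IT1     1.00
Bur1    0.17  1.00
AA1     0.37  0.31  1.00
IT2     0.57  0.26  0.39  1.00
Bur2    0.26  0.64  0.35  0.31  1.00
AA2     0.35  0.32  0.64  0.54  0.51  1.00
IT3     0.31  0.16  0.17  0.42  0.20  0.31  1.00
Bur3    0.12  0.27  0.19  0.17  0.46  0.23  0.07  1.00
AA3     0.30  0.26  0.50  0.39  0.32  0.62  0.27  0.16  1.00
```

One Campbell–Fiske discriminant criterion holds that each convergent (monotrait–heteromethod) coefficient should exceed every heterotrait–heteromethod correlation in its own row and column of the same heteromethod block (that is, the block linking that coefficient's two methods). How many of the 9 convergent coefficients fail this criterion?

Checking each validity diagonal entry against its comparison values:
IT (methods 1·2): 0.57 vs {0.26, 0.26, 0.35, 0.39} → pass.
IT (methods 1·3): 0.31 vs {0.12, 0.16, 0.30, 0.17} → pass.
IT (methods 2·3): 0.42 vs {0.17, 0.20, 0.39, 0.31} → pass.
Bur (methods 1·2): 0.64 vs {0.26, 0.26, 0.32, 0.35} → pass.
Bur (methods 1·3): 0.27 vs {0.16, 0.12, 0.26, 0.19} → pass.
Bur (methods 2·3): 0.46 vs {0.20, 0.17, 0.32, 0.23} → pass.
AA (methods 1·2): 0.64 vs {0.39, 0.35, 0.35, 0.32} → pass.
AA (methods 1·3): 0.50 vs {0.17, 0.30, 0.19, 0.26} → pass.
AA (methods 2·3): 0.62 vs {0.31, 0.39, 0.23, 0.32} → pass.
0 of 9 fail.

0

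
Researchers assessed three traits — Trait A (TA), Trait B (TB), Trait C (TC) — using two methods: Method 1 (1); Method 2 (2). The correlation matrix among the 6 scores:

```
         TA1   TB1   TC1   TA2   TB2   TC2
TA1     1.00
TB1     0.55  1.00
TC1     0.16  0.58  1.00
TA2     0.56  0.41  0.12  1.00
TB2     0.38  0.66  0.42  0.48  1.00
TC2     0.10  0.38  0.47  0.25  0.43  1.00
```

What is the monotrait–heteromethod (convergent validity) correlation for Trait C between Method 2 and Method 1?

Same trait (TC), different methods: r(TC2, TC1) = 0.47.

0.47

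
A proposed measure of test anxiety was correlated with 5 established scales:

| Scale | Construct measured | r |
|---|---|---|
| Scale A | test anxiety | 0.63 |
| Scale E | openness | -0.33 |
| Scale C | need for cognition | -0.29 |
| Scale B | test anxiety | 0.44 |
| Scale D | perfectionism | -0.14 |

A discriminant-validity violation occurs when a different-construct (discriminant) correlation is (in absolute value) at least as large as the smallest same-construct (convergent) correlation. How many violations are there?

Convergent (same construct = test anxiety): Scale A, Scale B.
Smallest convergent = 0.44. Discriminant |r|: 0.33, 0.29, 0.14; count ≥ 0.44 → 0.

0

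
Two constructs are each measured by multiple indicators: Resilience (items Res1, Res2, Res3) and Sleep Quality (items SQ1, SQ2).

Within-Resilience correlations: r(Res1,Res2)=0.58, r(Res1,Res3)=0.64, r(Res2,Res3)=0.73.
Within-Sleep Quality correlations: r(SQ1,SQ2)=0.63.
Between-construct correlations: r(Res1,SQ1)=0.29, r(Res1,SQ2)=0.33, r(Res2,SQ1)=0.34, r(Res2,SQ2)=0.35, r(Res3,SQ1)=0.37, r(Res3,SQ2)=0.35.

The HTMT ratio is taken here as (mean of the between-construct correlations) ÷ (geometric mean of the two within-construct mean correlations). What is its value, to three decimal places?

Between-construct mean = 2.03/6 = 0.3383.
Mean within-Res = 1.95/3 = 0.6500; mean within-SQ = 0.63/1 = 0.6300.
Geometric mean = √(0.6500 × 0.6300) = 0.6399.
HTMT = 0.3383 / 0.6399 = 0.529.

0.529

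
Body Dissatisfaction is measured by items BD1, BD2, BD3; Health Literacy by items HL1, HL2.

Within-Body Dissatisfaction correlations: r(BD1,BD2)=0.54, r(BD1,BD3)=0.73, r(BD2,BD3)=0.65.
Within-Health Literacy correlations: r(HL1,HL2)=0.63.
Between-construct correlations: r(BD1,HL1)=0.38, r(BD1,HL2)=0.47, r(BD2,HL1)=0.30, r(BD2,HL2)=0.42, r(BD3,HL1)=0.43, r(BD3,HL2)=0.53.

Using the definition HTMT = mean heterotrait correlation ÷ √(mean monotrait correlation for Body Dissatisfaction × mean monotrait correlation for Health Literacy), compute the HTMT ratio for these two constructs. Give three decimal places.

Mean between = 2.53/6 = 0.4217.
Mean within-BD = 1.92/3 = 0.6400; mean within-HL = 0.63/1 = 0.6300.
Geometric mean = √(0.6400 × 0.6300) = 0.6350.
HTMT = 0.4217 / 0.6350 = 0.664.

0.664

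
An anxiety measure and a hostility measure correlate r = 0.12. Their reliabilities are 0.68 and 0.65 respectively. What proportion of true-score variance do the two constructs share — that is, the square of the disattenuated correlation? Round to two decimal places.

Disattenuated r = 0.12 / √(0.68 × 0.65) = 0.12 / 0.6648 = 0.1805.
Shared true-score variance = 0.1805² = 0.0326 ≈ 0.03.

0.03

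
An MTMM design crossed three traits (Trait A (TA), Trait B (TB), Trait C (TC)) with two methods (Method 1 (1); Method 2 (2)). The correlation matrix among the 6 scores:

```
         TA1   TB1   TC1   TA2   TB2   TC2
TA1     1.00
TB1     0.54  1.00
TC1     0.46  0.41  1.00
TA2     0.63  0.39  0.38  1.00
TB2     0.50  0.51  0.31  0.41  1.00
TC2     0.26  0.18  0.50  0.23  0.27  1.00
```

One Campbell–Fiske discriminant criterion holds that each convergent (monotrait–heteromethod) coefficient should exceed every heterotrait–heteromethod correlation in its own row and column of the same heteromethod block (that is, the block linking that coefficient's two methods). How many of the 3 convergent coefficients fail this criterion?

Checking each validity diagonal entry against its comparison values:
TA (methods 1·2): 0.63 vs {0.50, 0.39, 0.26, 0.38} → pass.
TB (methods 1·2): 0.51 vs {0.39, 0.50, 0.18, 0.31} → pass.
TC (methods 1·2): 0.50 vs {0.38, 0.26, 0.31, 0.18} → pass.
0 of 3 fail.

0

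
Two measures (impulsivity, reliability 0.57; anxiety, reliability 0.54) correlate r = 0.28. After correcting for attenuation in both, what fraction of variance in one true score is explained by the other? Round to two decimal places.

0.25

Disattenuated r = 0.28 / √(0.57 × 0.54) = 0.28 / 0.5548 = 0.5047.
Shared true-score variance = 0.5047² = 0.2547 ≈ 0.25.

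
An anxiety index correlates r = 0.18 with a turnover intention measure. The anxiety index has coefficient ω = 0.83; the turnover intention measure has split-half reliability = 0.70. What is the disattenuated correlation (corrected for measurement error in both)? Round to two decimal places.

r_true = r_obs / √(r_xx · r_yy) = 0.18 / √(0.83 × 0.70) = 0.18 / √0.5810 = 0.18 / 0.7622 ≈ 0.24.

0.24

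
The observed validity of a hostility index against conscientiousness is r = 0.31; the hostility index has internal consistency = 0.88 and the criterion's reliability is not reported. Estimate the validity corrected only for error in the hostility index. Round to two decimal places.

Single correction: r_c = r_obs / √r_xx = 0.31 / √0.88 = 0.31 / 0.9381 ≈ 0.33.

0.33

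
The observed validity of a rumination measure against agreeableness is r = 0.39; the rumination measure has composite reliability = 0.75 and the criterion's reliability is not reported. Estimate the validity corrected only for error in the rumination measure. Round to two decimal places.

0.45

Single correction: r_c = r_obs / √r_xx = 0.39 / √0.75 = 0.39 / 0.8660 ≈ 0.45.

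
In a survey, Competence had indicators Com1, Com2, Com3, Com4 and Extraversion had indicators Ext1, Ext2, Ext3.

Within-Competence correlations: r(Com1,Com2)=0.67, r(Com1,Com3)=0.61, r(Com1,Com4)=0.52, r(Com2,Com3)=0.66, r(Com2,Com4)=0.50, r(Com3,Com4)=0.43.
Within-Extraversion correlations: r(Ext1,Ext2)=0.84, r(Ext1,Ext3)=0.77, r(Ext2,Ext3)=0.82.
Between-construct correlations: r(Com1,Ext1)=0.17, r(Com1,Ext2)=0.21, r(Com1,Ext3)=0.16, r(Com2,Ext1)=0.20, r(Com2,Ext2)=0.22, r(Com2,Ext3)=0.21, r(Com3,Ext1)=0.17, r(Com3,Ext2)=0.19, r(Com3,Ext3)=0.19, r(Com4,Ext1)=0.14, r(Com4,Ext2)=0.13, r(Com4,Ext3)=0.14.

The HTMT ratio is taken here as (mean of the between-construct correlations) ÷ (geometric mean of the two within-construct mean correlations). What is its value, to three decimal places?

Mean between = 2.13/12 = 0.1775.
Mean within-Com = 3.39/6 = 0.5650; mean within-Ext = 2.43/3 = 0.8100.
Geometric mean = √(0.5650 × 0.8100) = 0.6765.
HTMT = 0.1775 / 0.6765 = 0.262.

0.262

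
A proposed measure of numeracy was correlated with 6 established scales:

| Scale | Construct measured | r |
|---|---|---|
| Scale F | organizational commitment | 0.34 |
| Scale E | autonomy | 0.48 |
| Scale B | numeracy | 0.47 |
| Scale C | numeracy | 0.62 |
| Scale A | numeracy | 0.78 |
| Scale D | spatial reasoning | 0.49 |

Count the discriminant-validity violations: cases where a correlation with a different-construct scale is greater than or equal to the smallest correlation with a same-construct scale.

Convergent (same construct = numeracy): Scale B, Scale C, Scale A.
Smallest convergent = 0.47. Discriminant values: 0.34, 0.48, 0.49; count ≥ 0.47 → 2.

2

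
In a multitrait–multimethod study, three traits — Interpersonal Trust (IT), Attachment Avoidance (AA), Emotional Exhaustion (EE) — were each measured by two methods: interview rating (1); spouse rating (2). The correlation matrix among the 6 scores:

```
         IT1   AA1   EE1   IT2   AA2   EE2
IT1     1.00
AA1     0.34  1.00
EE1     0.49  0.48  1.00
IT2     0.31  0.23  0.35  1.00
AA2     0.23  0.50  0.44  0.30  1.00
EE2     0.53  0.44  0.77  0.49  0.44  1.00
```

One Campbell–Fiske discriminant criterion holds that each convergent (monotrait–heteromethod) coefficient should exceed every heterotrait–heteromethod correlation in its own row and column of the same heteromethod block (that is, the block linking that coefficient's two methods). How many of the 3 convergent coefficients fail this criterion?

1

Checking each validity diagonal entry against its comparison values:
IT (methods 1·2): 0.31 vs {0.23, 0.23, 0.53, 0.35} → fail.
AA (methods 1·2): 0.50 vs {0.23, 0.23, 0.44, 0.44} → pass.
EE (methods 1·2): 0.77 vs {0.35, 0.53, 0.44, 0.44} → pass.
1 of 3 fail.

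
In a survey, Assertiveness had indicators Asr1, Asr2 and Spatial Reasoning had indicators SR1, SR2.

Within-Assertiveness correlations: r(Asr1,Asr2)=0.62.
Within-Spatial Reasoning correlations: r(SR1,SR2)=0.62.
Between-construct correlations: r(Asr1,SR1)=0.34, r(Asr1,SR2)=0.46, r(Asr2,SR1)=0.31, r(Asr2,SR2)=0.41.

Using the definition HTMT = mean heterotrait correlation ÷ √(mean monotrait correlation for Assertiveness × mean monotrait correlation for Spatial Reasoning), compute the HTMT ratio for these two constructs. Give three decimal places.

Between-construct mean = 1.52/4 = 0.3800.
Mean within-Asr = 0.62/1 = 0.6200; mean within-SR = 0.62/1 = 0.6200.
Geometric mean = √(0.6200 × 0.6200) = 0.6200.
HTMT = 0.3800 / 0.6200 = 0.613.

0.613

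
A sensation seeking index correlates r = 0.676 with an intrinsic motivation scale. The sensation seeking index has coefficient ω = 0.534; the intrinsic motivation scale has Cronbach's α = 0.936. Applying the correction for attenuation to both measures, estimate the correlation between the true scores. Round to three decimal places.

0.956

r_true = r_obs / √(r_xx · r_yy) = 0.676 / √(0.534 × 0.936) = 0.676 / √0.499824 = 0.676 / 0.7070 ≈ 0.956.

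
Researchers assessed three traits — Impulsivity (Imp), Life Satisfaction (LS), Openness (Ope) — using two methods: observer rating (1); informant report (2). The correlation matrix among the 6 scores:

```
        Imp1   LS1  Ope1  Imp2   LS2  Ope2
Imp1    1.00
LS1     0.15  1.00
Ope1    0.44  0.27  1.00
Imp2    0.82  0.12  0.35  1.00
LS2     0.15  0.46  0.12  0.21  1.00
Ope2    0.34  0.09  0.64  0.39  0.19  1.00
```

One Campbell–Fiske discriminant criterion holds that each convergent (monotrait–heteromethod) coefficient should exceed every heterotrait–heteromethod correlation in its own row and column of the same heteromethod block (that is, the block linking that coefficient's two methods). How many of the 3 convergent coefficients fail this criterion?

0

Each convergent coefficient versus the relevant comparison correlations:
Imp (methods 1·2): 0.82 vs {0.15, 0.12, 0.34, 0.35} → pass.
LS (methods 1·2): 0.46 vs {0.12, 0.15, 0.09, 0.12} → pass.
Ope (methods 1·2): 0.64 vs {0.35, 0.34, 0.12, 0.09} → pass.
0 of 3 fail.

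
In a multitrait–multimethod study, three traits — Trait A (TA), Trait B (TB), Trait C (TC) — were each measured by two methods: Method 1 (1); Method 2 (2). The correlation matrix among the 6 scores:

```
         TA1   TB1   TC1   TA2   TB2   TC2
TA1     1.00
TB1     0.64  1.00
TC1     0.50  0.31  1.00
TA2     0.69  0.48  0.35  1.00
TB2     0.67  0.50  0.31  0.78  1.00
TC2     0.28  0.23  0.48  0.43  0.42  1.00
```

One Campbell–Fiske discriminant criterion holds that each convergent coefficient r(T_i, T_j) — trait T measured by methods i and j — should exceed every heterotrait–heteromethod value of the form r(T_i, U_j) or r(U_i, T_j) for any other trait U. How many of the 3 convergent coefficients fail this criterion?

1

Checking each validity diagonal entry against its comparison values:
TA (methods 1·2): 0.69 vs {0.67, 0.48, 0.28, 0.35} → pass.
TB (methods 1·2): 0.50 vs {0.48, 0.67, 0.23, 0.31} → fail.
TC (methods 1·2): 0.48 vs {0.35, 0.28, 0.31, 0.23} → pass.
1 of 3 fail.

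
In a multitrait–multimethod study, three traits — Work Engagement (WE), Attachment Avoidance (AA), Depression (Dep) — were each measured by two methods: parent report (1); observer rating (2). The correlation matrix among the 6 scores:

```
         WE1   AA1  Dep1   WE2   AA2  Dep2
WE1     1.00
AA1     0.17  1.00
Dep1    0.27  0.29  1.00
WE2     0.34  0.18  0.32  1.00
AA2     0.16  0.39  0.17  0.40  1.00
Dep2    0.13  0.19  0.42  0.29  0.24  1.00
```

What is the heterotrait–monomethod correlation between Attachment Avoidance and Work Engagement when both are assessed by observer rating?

Different traits, same method: r(AA2, WE2) = 0.40.

0.40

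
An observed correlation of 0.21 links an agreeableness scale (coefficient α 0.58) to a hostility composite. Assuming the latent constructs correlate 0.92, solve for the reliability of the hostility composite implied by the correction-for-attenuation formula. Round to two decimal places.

0.09

r_true = r_obs / √(r_xx · r_yy) ⇒ 0.92 = 0.21 / √(0.58 · r_yy).
√(0.58 · r_yy) = 0.21 / 0.92 = 0.2283; 0.58 · r_yy = 0.0521; r_yy = 0.0521 / 0.58 ≈ 0.09.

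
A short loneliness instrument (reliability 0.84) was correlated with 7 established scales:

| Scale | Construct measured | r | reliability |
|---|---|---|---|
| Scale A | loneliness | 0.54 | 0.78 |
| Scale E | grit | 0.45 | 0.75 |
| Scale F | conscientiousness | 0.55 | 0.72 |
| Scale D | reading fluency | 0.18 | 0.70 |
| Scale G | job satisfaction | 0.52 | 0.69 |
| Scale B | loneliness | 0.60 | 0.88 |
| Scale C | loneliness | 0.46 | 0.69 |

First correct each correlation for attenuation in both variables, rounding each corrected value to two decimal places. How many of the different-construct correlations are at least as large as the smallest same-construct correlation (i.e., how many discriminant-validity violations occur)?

2

Disattenuated r (r / √(r_scale · r_new)):
  Scale A (conv): 0.54 / √(0.78·0.84) = 0.67
  Scale E (disc): 0.45 / √(0.75·0.84) = 0.57
  Scale F (disc): 0.55 / √(0.72·0.84) = 0.71
  Scale D (disc): 0.18 / √(0.70·0.84) = 0.23
  Scale G (disc): 0.52 / √(0.69·0.84) = 0.68
  Scale B (conv): 0.60 / √(0.88·0.84) = 0.70
  Scale C (conv): 0.46 / √(0.69·0.84) = 0.60
Smallest convergent = 0.60. Discriminant values: 0.57, 0.71, 0.23, 0.68; count ≥ 0.60 → 2.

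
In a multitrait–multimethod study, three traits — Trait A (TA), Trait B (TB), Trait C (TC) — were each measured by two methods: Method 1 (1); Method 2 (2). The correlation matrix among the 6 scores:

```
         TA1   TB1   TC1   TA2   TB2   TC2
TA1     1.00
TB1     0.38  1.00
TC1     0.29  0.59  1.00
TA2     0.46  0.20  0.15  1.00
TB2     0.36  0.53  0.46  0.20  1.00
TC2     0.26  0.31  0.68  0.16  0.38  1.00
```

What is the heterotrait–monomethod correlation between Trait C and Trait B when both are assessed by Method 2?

Different traits, same method: r(TC2, TB2) = 0.38.

0.38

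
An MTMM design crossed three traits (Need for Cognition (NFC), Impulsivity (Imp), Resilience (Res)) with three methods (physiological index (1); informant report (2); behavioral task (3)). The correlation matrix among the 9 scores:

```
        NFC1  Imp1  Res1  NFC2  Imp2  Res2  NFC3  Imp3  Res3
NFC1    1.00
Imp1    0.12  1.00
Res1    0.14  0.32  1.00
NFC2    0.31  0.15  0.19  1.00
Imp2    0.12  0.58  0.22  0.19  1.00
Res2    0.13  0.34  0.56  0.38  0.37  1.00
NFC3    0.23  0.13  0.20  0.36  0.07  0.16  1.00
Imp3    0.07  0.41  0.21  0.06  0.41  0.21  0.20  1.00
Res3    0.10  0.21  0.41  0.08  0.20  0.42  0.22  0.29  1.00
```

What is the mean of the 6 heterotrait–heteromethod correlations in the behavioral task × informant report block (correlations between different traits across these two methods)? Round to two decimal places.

HTHM values (method 3 × method 2): 0.07, 0.16, 0.06, 0.21, 0.08, 0.20; mean = 0.78/6 = 0.13.

0.13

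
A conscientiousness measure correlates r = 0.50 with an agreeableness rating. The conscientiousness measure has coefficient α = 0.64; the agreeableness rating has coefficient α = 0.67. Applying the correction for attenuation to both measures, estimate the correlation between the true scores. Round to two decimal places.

r_true = r_obs / √(r_xx · r_yy) = 0.50 / √(0.64 × 0.67) = 0.50 / √0.4288 = 0.50 / 0.6548 ≈ 0.76.

0.76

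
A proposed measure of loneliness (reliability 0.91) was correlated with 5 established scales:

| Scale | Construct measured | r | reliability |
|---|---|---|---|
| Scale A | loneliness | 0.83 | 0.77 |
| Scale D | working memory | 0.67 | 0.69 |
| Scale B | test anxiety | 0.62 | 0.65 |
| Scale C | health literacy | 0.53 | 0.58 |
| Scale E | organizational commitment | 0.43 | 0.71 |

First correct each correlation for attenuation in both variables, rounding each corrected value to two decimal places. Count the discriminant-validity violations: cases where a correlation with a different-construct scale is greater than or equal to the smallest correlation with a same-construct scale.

0

Disattenuated r (r / √(r_scale · r_new)):
  Scale A (conv): 0.83 / √(0.77·0.91) = 0.99
  Scale D (disc): 0.67 / √(0.69·0.91) = 0.85
  Scale B (disc): 0.62 / √(0.65·0.91) = 0.81
  Scale C (disc): 0.53 / √(0.58·0.91) = 0.73
  Scale E (disc): 0.43 / √(0.71·0.91) = 0.53
Smallest convergent = 0.99. Discriminant values: 0.85, 0.81, 0.73, 0.53; count ≥ 0.99 → 0.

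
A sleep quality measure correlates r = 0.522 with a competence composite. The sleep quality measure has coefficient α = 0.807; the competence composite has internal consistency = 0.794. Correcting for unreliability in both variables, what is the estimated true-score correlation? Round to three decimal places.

0.652

r_true = r_obs / √(r_xx · r_yy) = 0.522 / √(0.807 × 0.794) = 0.522 / √0.640758 = 0.522 / 0.8005 ≈ 0.652.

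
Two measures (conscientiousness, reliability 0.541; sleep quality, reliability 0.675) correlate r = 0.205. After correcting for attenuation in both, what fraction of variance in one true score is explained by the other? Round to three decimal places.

Disattenuated r = 0.205 / √(0.541 × 0.675) = 0.205 / 0.6043 = 0.3392.
Shared true-score variance = 0.3392² = 0.1151 ≈ 0.115.

0.115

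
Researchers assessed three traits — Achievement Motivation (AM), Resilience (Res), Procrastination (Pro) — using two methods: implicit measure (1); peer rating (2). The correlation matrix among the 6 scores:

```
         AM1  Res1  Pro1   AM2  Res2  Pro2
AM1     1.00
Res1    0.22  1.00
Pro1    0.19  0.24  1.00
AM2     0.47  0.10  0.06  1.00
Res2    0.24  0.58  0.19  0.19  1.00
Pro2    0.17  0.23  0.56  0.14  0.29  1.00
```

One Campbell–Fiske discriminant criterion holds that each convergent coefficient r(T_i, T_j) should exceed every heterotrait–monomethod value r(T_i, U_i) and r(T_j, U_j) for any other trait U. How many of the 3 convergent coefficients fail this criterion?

0

Each convergent coefficient versus the relevant comparison correlations:
AM (methods 1·2): 0.47 vs {0.22, 0.19, 0.19, 0.14} → pass.
Res (methods 1·2): 0.58 vs {0.22, 0.19, 0.24, 0.29} → pass.
Pro (methods 1·2): 0.56 vs {0.19, 0.14, 0.24, 0.29} → pass.
0 of 3 fail.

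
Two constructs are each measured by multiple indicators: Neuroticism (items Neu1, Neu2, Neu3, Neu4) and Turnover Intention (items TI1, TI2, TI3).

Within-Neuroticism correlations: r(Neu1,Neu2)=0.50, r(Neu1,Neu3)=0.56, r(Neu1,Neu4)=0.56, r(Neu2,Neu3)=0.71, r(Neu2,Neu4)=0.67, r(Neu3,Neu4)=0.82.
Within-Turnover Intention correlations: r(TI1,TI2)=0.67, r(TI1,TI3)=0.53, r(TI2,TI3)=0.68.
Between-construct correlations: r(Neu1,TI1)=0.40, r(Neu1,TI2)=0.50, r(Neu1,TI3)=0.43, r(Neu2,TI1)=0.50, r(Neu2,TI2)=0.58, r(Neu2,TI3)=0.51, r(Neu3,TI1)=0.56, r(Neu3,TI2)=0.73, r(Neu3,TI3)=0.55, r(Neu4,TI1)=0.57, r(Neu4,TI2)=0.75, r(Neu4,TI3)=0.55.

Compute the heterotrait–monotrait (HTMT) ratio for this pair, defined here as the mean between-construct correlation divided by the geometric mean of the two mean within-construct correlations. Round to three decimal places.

0.875

Between-construct mean = 6.63/12 = 0.5525.
Mean within-Neu = 3.82/6 = 0.6367; mean within-TI = 1.88/3 = 0.6267.
Geometric mean = √(0.6367 × 0.6267) = 0.6317.
HTMT = 0.5525 / 0.6317 = 0.875.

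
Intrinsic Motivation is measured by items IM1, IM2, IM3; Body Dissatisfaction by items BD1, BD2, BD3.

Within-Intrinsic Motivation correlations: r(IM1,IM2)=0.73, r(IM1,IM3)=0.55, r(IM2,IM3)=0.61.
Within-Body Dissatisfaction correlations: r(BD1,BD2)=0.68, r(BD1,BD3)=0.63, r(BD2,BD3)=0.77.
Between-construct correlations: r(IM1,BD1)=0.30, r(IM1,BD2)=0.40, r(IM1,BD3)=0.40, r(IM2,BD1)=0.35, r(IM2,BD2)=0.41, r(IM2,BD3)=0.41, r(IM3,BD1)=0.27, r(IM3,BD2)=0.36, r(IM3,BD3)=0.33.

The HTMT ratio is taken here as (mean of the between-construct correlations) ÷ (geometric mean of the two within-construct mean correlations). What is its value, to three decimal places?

Mean between = 3.23/9 = 0.3589.
Mean within-IM = 1.89/3 = 0.6300; mean within-BD = 2.08/3 = 0.6933.
Geometric mean = √(0.6300 × 0.6933) = 0.6609.
HTMT = 0.3589 / 0.6609 = 0.543.

0.543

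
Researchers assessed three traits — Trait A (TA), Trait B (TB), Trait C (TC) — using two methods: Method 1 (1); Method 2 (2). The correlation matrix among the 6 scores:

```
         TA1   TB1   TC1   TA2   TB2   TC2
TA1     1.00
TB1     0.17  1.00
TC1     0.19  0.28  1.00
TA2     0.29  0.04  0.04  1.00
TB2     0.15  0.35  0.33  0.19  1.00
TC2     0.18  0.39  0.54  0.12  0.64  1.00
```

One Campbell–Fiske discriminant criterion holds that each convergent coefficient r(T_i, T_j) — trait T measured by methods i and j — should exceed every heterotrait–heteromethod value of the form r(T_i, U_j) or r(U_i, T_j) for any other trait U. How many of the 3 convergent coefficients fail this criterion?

1

Checking each validity diagonal entry against its comparison values:
TA (methods 1·2): 0.29 vs {0.15, 0.04, 0.18, 0.04} → pass.
TB (methods 1·2): 0.35 vs {0.04, 0.15, 0.39, 0.33} → fail.
TC (methods 1·2): 0.54 vs {0.04, 0.18, 0.33, 0.39} → pass.
1 of 3 fail.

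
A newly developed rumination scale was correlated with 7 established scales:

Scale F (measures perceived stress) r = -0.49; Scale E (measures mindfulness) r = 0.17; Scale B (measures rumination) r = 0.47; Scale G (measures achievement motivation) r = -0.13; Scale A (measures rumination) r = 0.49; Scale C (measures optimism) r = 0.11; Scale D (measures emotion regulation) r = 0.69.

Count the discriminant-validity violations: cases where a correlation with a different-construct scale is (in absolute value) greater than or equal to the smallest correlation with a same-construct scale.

2

Convergent (same construct = rumination): Scale B, Scale A.
Smallest convergent = 0.47. Discriminant |r|: 0.49, 0.17, 0.13, 0.11, 0.69; count ≥ 0.47 → 2.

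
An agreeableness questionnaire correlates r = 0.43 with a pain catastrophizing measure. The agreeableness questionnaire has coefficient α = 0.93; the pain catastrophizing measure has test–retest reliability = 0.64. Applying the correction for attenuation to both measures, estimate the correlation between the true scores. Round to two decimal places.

r_true = r_obs / √(r_xx · r_yy) = 0.43 / √(0.93 × 0.64) = 0.43 / √0.5952 = 0.43 / 0.7715 ≈ 0.56.

0.56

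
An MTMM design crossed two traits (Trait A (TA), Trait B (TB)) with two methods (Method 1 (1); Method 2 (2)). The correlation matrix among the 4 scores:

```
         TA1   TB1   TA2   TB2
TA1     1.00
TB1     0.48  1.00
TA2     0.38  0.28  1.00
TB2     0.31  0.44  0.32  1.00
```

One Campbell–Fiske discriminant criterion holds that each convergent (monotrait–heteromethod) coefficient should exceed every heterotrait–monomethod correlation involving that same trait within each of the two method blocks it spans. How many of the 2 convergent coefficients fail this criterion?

2

Each convergent coefficient versus the relevant comparison correlations:
TA (methods 1·2): 0.38 vs {0.48, 0.32} → fail.
TB (methods 1·2): 0.44 vs {0.48, 0.32} → fail.
2 of 2 fail.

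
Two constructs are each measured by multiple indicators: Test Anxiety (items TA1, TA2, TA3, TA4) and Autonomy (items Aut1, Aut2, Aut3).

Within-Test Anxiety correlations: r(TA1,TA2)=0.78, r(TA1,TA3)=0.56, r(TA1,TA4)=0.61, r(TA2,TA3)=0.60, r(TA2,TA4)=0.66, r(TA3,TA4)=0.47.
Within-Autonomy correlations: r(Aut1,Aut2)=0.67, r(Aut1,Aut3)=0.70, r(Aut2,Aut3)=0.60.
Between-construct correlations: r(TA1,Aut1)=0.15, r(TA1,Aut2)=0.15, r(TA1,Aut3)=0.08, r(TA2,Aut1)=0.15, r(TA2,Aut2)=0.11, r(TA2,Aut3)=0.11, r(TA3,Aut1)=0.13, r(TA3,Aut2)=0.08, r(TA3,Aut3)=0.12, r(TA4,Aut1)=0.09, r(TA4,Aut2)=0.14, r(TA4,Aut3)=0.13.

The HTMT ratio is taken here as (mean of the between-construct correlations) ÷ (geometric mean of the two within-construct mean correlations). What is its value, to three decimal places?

Mean between = 1.44/12 = 0.1200.
Mean within-TA = 3.68/6 = 0.6133; mean within-Aut = 1.97/3 = 0.6567.
Geometric mean = √(0.6133 × 0.6567) = 0.6346.
HTMT = 0.1200 / 0.6346 = 0.189.

0.189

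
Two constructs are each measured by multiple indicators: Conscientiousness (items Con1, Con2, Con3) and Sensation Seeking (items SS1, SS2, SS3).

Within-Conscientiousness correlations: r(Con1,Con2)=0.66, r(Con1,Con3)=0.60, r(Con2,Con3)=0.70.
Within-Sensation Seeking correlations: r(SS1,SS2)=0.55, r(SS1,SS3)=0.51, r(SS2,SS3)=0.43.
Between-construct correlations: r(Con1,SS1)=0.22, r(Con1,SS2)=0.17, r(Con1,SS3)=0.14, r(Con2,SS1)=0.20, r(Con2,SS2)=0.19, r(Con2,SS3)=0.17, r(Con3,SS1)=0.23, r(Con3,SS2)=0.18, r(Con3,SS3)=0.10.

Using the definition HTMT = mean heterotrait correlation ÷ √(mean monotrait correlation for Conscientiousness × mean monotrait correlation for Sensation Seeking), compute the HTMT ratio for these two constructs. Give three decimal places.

0.312

Mean between = 1.60/9 = 0.1778.
Mean within-Con = 1.96/3 = 0.6533; mean within-SS = 1.49/3 = 0.4967.
Geometric mean = √(0.6533 × 0.4967) = 0.5696.
HTMT = 0.1778 / 0.5696 = 0.312.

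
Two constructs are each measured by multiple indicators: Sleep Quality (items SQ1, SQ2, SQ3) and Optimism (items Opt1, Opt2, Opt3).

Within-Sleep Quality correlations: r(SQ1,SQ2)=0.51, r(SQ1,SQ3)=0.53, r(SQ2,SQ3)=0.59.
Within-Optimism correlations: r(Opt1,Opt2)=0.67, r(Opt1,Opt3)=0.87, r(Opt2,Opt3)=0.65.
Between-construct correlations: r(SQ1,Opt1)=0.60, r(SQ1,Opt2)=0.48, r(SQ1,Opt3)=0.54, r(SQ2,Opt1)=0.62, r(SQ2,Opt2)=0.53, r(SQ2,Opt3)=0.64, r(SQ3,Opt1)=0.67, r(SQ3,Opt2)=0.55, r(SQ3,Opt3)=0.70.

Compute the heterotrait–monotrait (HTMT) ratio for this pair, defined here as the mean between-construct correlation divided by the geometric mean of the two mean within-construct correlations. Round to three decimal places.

0.940

Mean heterotrait r = 5.33/9 = 0.5922.
Mean within-SQ = 1.63/3 = 0.5433; mean within-Opt = 2.19/3 = 0.7300.
Geometric mean = √(0.5433 × 0.7300) = 0.6298.
HTMT = 0.5922 / 0.6298 = 0.940.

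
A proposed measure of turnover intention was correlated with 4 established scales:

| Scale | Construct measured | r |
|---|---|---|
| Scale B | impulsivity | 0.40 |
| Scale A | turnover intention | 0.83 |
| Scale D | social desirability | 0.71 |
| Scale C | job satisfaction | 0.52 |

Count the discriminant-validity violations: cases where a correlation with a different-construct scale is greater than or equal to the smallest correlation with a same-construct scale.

0

Convergent (same construct = turnover intention): Scale A.
Smallest convergent = 0.83. Discriminant values: 0.40, 0.71, 0.52; count ≥ 0.83 → 0.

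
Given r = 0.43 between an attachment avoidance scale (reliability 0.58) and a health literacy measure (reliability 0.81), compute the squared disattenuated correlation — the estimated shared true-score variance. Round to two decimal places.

Disattenuated r = 0.43 / √(0.58 × 0.81) = 0.43 / 0.6854 = 0.6274.
Shared true-score variance = 0.6274² = 0.3936 ≈ 0.39.

0.39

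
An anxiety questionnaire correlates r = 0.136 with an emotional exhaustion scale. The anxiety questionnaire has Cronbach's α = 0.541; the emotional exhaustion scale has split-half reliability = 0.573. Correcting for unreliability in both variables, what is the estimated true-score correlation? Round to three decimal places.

r_true = r_obs / √(r_xx · r_yy) = 0.136 / √(0.541 × 0.573) = 0.136 / √0.309993 = 0.136 / 0.5568 ≈ 0.244.

0.244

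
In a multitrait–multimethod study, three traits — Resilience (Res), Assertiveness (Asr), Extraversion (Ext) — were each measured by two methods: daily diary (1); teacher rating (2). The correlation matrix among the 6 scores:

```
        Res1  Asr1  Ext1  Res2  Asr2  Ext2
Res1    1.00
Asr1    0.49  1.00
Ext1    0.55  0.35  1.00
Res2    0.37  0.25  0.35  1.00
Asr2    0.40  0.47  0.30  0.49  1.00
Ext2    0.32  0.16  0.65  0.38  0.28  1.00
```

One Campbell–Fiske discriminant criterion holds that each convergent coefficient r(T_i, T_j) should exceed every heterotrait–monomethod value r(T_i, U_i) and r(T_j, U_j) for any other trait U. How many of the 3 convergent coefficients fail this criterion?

2

Convergent coefficients and their comparison sets:
Res (methods 1·2): 0.37 vs {0.49, 0.49, 0.55, 0.38} → fail.
Asr (methods 1·2): 0.47 vs {0.49, 0.49, 0.35, 0.28} → fail.
Ext (methods 1·2): 0.65 vs {0.55, 0.38, 0.35, 0.28} → pass.
2 of 3 fail.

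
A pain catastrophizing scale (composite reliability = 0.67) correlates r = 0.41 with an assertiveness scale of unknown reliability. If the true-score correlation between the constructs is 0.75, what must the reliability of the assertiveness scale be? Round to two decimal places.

0.45

r_true = r_obs / √(r_xx · r_yy) ⇒ 0.75 = 0.41 / √(0.67 · r_yy).
√(0.67 · r_yy) = 0.41 / 0.75 = 0.5467; 0.67 · r_yy = 0.2989; r_yy = 0.2989 / 0.67 ≈ 0.45.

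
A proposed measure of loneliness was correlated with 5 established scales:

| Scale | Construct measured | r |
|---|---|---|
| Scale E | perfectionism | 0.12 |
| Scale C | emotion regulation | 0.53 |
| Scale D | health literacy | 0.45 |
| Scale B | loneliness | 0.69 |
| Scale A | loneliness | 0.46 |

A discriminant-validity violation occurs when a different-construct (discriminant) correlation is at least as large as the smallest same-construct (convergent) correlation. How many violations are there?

Convergent (same construct = loneliness): Scale B, Scale A.
Smallest convergent = 0.46. Discriminant values: 0.12, 0.53, 0.45; count ≥ 0.46 → 1.

1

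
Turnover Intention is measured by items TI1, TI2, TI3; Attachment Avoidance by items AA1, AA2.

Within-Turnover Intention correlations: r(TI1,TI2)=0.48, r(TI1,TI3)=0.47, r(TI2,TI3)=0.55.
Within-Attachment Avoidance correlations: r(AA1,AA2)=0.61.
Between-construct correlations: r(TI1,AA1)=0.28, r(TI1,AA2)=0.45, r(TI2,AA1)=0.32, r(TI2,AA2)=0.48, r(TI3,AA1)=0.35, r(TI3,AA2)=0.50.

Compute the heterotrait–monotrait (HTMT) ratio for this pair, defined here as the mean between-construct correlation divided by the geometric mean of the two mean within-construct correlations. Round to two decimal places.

Mean between = 2.38/6 = 0.3967.
Mean within-TI = 1.50/3 = 0.5000; mean within-AA = 0.61/1 = 0.6100.
Geometric mean = √(0.5000 × 0.6100) = 0.5523.
HTMT = 0.3967 / 0.5523 = 0.72.

0.72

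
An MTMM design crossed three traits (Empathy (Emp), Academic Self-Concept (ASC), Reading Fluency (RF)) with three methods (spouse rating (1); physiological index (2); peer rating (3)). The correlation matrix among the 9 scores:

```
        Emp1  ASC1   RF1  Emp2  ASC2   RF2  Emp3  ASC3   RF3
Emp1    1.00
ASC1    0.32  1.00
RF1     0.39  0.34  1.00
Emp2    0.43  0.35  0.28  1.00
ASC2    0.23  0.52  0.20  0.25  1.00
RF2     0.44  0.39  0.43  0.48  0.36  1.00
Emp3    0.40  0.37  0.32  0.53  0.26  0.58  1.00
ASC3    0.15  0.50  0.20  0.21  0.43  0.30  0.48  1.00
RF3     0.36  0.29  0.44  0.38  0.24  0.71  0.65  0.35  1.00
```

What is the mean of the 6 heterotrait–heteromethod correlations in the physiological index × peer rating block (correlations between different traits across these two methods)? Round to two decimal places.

HTHM values (method 2 × method 3): 0.21, 0.38, 0.26, 0.24, 0.58, 0.30; mean = 1.97/6 = 0.33.

0.33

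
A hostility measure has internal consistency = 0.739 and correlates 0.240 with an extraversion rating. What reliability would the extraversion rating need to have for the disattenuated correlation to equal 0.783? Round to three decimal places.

r_true = r_obs / √(r_xx · r_yy) ⇒ 0.783 = 0.240 / √(0.739 · r_yy).
√(0.739 · r_yy) = 0.240 / 0.783 = 0.3065; 0.739 · r_yy = 0.0939; r_yy = 0.0939 / 0.739 ≈ 0.127.

0.127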